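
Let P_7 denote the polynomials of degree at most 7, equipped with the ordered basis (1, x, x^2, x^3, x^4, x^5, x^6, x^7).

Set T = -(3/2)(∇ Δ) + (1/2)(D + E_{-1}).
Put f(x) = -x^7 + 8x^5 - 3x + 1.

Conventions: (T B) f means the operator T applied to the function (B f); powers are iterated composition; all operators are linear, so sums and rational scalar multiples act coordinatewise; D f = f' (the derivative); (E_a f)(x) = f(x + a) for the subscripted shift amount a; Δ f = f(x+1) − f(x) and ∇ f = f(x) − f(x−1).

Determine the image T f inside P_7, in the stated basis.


Δ f = -7x^6 - 21x^5 + 5x^4 + 45x^3 + 59x^2 + 33x + 4
∇ Δ f = -42x^5 + 90x^3 + 66x
(-(3/2)(∇ Δ)) f = 63x^5 - 135x^3 - 99x
D f = -7x^6 + 40x^4 - 3
E_{-1} f = -x^7 + 7x^6 - 13x^5 - 5x^4 + 45x^3 - 59x^2 + 30x - 3
(D + E_{-1}) f = -x^7 - 13x^5 + 35x^4 + 45x^3 - 59x^2 + 30x - 6
((1/2)(D + E_{-1})) f = -(1/2)x^7 - (13/2)x^5 + (35/2)x^4 + (45/2)x^3 - (59/2)x^2 + 15x - 3
(-(3/2)(∇ Δ) + (1/2)(D + E_{-1})) f = -(1/2)x^7 + (113/2)x^5 + (35/2)x^4 - (225/2)x^3 - (59/2)x^2 - 84x - 3

the result is g(x) = -(1/2)x^7 + (113/2)x^5 + (35/2)x^4 - (225/2)x^3 - (59/2)x^2 - 84x - 3


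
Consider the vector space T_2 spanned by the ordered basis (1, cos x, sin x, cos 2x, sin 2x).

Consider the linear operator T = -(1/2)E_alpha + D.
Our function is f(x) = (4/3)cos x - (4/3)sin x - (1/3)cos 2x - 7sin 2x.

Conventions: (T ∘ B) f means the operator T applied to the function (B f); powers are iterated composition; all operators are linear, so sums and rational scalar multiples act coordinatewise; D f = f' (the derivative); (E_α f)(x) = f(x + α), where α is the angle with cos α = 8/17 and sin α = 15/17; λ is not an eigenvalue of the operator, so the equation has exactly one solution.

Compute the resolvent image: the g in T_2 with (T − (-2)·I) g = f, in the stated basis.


the image equals g(x) = (632/699)cos x - (328/699)sin x + (11946/8905)cos 2x - (57146/26715)sin 2x

write g with unknown coordinates in the stated basis and equate coefficients in (T − (-2)·I) g = f
solving from the highest basis element down gives g = (632/699)cos x - (328/699)sin x + (11946/8905)cos 2x - (57146/26715)sin 2x
check: T g = -(332/699)cos x - (92/233)sin x - (80581/26715)cos 2x - (72713/26715)sin 2x
so T g − (-2)·g = (4/3)cos x - (4/3)sin x - (1/3)cos 2x - 7sin 2x = f ✓


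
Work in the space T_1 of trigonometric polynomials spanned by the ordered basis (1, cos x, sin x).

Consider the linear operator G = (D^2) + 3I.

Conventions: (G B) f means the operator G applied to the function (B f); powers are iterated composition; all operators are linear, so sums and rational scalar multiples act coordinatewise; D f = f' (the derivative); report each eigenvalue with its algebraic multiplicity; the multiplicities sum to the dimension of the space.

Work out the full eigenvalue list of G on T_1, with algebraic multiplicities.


image of 1: 3
image of cos x: 2cos x
image of sin x: 2sin x
the matrix is diagonal; its diagonal is (3, 2, 2)
for a triangular matrix the eigenvalues are the diagonal entries, with algebraic multiplicity their repetition count

λ = 2 (multiplicity 2), λ = 3 (multiplicity 1)


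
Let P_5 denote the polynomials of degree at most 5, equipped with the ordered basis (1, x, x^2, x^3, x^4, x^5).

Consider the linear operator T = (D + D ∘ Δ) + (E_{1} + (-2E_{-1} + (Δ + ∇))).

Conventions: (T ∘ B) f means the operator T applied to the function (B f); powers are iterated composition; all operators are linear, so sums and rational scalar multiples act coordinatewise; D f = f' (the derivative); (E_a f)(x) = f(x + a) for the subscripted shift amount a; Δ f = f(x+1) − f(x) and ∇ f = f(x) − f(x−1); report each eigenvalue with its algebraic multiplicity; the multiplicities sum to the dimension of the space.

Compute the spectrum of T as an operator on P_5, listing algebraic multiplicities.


λ = -1 (multiplicity 6)

image of 1: -1
image of x: -x + 6
image of x^2: -x^2 + 12x + 1
image of x^3: -x^3 + 18x^2 + 3x + 8
image of x^4: -x^4 + 24x^3 + 6x^2 + 32x + 3
image of x^5: -x^5 + 30x^4 + 10x^3 + 80x^2 + 15x + 10
the matrix is upper triangular; its diagonal is (-1, -1, -1, -1, -1, -1)
for a triangular matrix the eigenvalues are the diagonal entries, with algebraic multiplicity their repetition count


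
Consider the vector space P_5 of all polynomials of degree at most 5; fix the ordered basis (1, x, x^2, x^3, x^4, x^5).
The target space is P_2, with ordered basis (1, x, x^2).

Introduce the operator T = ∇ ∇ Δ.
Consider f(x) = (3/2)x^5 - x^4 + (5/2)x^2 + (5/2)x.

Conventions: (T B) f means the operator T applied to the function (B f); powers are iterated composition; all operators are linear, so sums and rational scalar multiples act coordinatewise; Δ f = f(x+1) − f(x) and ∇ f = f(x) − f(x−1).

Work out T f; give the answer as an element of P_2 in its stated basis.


the image equals g(x) = 90x^2 - 114x + 57

Δ f = (15/2)x^4 + 11x^3 + 9x^2 + (17/2)x + 11/2
∇ Δ f = 30x^3 - 12x^2 + 15x + 3
∇ ∇ Δ f = 90x^2 - 114x + 57


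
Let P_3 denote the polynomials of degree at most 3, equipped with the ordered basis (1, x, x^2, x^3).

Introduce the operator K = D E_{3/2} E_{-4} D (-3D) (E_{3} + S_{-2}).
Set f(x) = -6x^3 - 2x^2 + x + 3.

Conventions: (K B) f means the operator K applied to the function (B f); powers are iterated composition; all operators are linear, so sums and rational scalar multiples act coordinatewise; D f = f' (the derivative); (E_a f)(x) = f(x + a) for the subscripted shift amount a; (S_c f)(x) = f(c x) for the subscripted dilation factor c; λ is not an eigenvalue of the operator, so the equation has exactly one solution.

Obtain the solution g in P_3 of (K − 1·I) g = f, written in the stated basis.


g(x) = 6x^3 + 2x^2 - x + 753

write g with unknown coordinates in the stated basis and equate coefficients in (K − 1·I) g = f
solving from the highest basis element down gives g = 6x^3 + 2x^2 - x + 753
check: K g = 756
so K g − 1·g = -6x^3 - 2x^2 + x + 3 = f ✓


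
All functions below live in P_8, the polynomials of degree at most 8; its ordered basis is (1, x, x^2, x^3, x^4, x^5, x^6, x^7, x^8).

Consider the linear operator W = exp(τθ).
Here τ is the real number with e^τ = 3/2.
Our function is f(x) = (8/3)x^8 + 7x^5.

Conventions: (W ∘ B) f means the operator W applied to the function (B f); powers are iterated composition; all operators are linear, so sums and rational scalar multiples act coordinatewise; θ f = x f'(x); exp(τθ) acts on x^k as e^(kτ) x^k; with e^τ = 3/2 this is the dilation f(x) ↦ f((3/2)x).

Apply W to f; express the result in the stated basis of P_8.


g(x) = (2187/32)x^8 + (1701/32)x^5

exp(τθ) x^k = e^(kτ) x^k; with e^τ = 3/2 this sends x^k to (3/2)^k x^k
x^5 ↦ 243/32 x^5
x^8 ↦ 6561/256 x^8
applying this coordinatewise to f: exp(τθ) f = (2187/32)x^8 + (1701/32)x^5


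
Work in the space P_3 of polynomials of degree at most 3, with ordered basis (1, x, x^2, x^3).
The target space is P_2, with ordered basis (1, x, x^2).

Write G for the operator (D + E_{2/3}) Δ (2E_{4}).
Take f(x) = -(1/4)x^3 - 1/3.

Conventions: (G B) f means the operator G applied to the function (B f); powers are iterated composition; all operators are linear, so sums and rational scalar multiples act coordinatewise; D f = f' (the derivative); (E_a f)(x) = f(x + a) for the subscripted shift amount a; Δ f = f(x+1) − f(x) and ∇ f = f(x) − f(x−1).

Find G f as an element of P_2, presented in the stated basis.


E_{4} f = -(1/4)x^3 - 3x^2 - 12x - 49/3
(2E_{4}) f = -(1/2)x^3 - 6x^2 - 24x - 98/3
Δ (2E_{4}) f = -(3/2)x^2 - (27/2)x - 61/2
D Δ (2E_{4}) f = -3x - 27/2
E_{2/3} Δ (2E_{4}) f = -(3/2)x^2 - (31/2)x - 241/6
(D + E_{2/3}) Δ (2E_{4}) f = -(3/2)x^2 - (37/2)x - 161/3

the image equals g(x) = -(3/2)x^2 - (37/2)x - 161/3


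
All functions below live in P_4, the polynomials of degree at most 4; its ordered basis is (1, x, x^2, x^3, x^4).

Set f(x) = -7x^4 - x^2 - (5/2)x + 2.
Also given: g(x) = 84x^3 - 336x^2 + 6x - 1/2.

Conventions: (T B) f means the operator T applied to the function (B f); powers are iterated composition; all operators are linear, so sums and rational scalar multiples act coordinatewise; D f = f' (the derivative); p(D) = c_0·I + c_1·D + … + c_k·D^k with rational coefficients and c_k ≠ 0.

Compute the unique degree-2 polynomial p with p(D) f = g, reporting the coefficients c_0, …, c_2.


c_0 = 0, c_1 = -3, c_2 = 4

D^0 f = -7x^4 - x^2 - (5/2)x + 2
D^1 f = -28x^3 - 2x - 5/2
D^2 f = -84x^2 - 2
matching coefficients of g against c_0 f + c_1 Df + … from the top degree down determines the c_i
solution: c_0 = 0, c_1 = -3, c_2 = 4


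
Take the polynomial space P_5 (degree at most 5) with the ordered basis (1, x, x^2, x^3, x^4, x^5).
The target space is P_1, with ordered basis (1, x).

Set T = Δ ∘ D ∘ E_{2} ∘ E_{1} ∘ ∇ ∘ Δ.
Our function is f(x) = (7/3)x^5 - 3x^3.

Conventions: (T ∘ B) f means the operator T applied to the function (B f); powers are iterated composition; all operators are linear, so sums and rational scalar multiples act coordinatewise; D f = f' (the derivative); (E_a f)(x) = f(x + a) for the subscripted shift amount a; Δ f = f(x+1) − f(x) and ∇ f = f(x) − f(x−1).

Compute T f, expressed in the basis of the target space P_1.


Δ f = (35/3)x^4 + (70/3)x^3 + (43/3)x^2 + (8/3)x - 2/3
∇ Δ f = (140/3)x^3 + (16/3)x
E_{1} ∇ Δ f = (140/3)x^3 + 140x^2 + (436/3)x + 52
E_{2} (E_{1} ∘ ∇ ∘ Δ) f = (140/3)x^3 + 420x^2 + (3796/3)x + 1276
D E_{2} (E_{1} ∘ ∇ ∘ Δ) f = 140x^2 + 840x + 3796/3
Δ D E_{2} (E_{1} ∘ ∇ ∘ Δ) f = 280x + 980

the result is g(x) = 280x + 980


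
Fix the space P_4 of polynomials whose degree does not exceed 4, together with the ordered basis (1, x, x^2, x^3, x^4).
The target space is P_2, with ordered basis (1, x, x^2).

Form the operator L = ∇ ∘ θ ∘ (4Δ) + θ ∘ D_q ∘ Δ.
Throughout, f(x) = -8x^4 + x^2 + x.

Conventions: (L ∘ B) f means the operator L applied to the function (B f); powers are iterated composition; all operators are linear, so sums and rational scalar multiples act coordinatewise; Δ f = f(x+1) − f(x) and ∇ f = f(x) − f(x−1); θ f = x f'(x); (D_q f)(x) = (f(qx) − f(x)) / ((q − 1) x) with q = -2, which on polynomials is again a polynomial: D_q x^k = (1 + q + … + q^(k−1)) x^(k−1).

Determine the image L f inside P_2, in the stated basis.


g(x) = -1344x^2 + 432x - 120

Δ f = -32x^3 - 48x^2 - 30x - 6
(4Δ) f = -128x^3 - 192x^2 - 120x - 24
θ (4Δ) f = -384x^3 - 384x^2 - 120x
∇ θ (4Δ) f = -1152x^2 + 384x - 120
Δ f = -32x^3 - 48x^2 - 30x - 6
D_q Δ f = -96x^2 + 48x - 30
θ D_q Δ f = -192x^2 + 48x
(∇ ∘ θ ∘ (4Δ) + θ ∘ D_q ∘ Δ) f = -1344x^2 + 432x - 120


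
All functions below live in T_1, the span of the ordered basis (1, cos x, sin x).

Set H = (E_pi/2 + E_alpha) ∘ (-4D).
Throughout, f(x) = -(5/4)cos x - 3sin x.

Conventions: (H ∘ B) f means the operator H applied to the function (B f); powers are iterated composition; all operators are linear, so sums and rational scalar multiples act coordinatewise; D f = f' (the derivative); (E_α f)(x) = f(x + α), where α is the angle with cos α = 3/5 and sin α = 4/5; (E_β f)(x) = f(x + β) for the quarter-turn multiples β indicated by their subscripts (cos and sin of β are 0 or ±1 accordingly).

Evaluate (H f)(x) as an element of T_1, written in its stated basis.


g(x) = -(9/5)cos x - (123/5)sin x

D f = -3cos x + (5/4)sin x
(-4D) f = 12cos x - 5sin x
E_pi/2 (-4D) f = -5cos x - 12sin x
E_alpha (-4D) f = (16/5)cos x - (63/5)sin x
(E_pi/2 + E_alpha) (-4D) f = -(9/5)cos x - (123/5)sin x


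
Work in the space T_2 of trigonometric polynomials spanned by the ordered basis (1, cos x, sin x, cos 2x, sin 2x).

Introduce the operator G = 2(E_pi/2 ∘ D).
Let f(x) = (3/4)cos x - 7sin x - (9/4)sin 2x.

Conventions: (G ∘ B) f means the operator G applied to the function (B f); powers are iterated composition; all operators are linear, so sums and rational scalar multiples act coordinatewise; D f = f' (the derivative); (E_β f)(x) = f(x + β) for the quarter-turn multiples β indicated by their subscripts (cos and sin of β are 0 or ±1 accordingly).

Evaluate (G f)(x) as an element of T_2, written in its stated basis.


D f = -7cos x - (3/4)sin x - (9/2)cos 2x
E_pi/2 D f = -(3/4)cos x + 7sin x + (9/2)cos 2x
(2(E_pi/2 ∘ D)) f = -(3/2)cos x + 14sin x + 9cos 2x

g(x) = -(3/2)cos x + 14sin x + 9cos 2x


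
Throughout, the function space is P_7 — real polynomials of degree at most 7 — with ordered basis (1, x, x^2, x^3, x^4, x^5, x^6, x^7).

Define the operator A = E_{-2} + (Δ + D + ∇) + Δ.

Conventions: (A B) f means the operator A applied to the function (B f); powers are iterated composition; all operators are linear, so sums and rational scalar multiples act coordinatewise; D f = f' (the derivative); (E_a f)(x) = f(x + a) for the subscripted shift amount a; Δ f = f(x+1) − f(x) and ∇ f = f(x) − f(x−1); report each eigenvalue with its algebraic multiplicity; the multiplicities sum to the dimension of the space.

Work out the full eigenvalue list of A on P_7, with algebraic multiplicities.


λ = 1 (multiplicity 8)

image of 1: 1
image of x: x + 2
image of x^2: x^2 + 4x + 5
image of x^3: x^3 + 6x^2 + 15x - 5
image of x^4: x^4 + 8x^3 + 30x^2 - 20x + 17
image of x^5: x^5 + 10x^4 + 50x^3 - 50x^2 + 85x - 29
image of x^6: x^6 + 12x^5 + 75x^4 - 100x^3 + 255x^2 - 174x + 65
image of x^7: x^7 + 14x^6 + 105x^5 - 175x^4 + 595x^3 - 609x^2 + 455x - 125
the matrix is upper triangular; its diagonal is (1, 1, 1, 1, 1, 1, 1, 1)
for a triangular matrix the eigenvalues are the diagonal entries, with algebraic multiplicity their repetition count


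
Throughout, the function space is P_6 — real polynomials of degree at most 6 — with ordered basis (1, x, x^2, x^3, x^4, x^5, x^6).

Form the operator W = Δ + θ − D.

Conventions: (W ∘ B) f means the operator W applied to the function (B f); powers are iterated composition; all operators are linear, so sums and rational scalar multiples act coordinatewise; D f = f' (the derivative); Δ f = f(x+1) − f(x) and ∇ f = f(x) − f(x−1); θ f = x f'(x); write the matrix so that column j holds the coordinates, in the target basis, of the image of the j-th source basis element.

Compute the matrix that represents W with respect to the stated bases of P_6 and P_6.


the matrix is [[0, 0, 1, 1, 1, 1, 1]; [0, 1, 0, 3, 4, 5, 6]; [0, 0, 2, 0, 6, 10, 15]; [0, 0, 0, 3, 0, 10, 20]; [0, 0, 0, 0, 4, 0, 15]; [0, 0, 0, 0, 0, 5, 0]; [0, 0, 0, 0, 0, 0, 6]] (rows listed top to bottom)

image of 1: 0
image of x: x
image of x^2: 2x^2 + 1
image of x^3: 3x^3 + 3x + 1
image of x^4: 4x^4 + 6x^2 + 4x + 1
image of x^5: 5x^5 + 10x^3 + 10x^2 + 5x + 1
image of x^6: 6x^6 + 15x^4 + 20x^3 + 15x^2 + 6x + 1
each image's coordinates form column j of the matrix


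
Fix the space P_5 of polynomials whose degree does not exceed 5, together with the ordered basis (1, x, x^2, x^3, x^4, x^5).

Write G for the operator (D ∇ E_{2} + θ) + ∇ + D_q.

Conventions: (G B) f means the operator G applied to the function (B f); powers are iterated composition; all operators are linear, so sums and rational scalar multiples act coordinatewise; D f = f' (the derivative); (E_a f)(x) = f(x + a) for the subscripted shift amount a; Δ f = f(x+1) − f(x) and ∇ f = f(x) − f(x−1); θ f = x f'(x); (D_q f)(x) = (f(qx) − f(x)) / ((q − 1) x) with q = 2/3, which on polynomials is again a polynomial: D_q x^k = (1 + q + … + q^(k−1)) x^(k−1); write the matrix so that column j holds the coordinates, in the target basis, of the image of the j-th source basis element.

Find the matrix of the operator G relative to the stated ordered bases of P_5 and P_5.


image of 1: 0
image of x: x + 2
image of x^2: 2x^2 + (11/3)x + 1
image of x^3: 3x^3 + (46/9)x^2 + 3x + 10
image of x^4: 4x^4 + (173/27)x^3 + 6x^2 + 40x + 27
image of x^5: 5x^5 + (616/81)x^4 + 10x^3 + 100x^2 + 135x + 76
each image's coordinates form column j of the matrix

the matrix is [[0, 2, 1, 10, 27, 76]; [0, 1, 11/3, 3, 40, 135]; [0, 0, 2, 46/9, 6, 100]; [0, 0, 0, 3, 173/27, 10]; [0, 0, 0, 0, 4, 616/81]; [0, 0, 0, 0, 0, 5]] (rows listed top to bottom)


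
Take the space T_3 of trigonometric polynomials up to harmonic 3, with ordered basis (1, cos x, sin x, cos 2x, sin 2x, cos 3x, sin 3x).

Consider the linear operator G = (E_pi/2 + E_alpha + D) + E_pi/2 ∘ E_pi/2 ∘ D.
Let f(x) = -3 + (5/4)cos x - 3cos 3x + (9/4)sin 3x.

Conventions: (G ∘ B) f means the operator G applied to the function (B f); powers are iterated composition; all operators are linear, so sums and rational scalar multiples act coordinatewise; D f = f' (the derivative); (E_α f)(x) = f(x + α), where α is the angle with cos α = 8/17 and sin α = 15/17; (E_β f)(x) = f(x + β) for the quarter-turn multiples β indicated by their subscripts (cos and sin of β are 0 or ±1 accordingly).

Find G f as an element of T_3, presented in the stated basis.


E_pi/2 f = -3 - (5/4)sin x - (9/4)cos 3x - 3sin 3x
E_alpha f = -3 + (10/17)cos x - (75/68)sin x + (54201/19652)cos 3x - (12483/4913)sin 3x
D f = -(5/4)sin x + (27/4)cos 3x + 9sin 3x
(E_pi/2 + E_alpha + D) f = -6 + (10/17)cos x - (245/68)sin x + (142635/19652)cos 3x + (16995/4913)sin 3x
D f = -(5/4)sin x + (27/4)cos 3x + 9sin 3x
E_pi/2 D f = -(5/4)cos x - 9cos 3x + (27/4)sin 3x
E_pi/2 E_pi/2 D f = (5/4)sin x - (27/4)cos 3x - 9sin 3x
((E_pi/2 + E_alpha + D) + E_pi/2 ∘ E_pi/2 ∘ D) f = -6 + (10/17)cos x - (40/17)sin x + (2496/4913)cos 3x - (27222/4913)sin 3x

g(x) = -6 + (10/17)cos x - (40/17)sin x + (2496/4913)cos 3x - (27222/4913)sin 3x


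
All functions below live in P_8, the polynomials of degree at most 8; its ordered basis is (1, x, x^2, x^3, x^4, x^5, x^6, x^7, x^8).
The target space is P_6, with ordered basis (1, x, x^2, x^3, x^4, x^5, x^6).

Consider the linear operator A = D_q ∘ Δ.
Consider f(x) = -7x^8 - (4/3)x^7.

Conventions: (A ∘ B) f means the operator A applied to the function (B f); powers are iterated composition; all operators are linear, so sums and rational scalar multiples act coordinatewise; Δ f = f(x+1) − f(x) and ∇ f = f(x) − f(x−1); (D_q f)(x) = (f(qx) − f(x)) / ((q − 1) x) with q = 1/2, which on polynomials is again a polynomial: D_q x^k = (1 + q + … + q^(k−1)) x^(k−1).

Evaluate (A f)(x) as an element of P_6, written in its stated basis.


g(x) = -(889/8)x^6 - (1617/4)x^5 - (3255/4)x^4 - (4025/4)x^3 - (2303/3)x^2 - 336x - 196/3

Δ f = -56x^7 - (616/3)x^6 - 420x^5 - (1610/3)x^4 - (1316/3)x^3 - 224x^2 - (196/3)x - 25/3
D_q Δ f = -(889/8)x^6 - (1617/4)x^5 - (3255/4)x^4 - (4025/4)x^3 - (2303/3)x^2 - 336x - 196/3


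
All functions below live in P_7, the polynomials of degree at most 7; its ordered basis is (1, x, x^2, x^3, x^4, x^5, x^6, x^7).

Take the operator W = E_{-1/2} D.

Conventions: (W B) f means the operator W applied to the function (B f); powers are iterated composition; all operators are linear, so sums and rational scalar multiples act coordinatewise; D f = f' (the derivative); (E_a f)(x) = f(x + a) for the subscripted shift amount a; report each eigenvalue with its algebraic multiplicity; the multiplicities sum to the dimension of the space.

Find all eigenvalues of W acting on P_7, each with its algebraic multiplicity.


image of 1: 0
image of x: 1
image of x^2: 2x - 1
image of x^3: 3x^2 - 3x + 3/4
image of x^4: 4x^3 - 6x^2 + 3x - 1/2
image of x^5: 5x^4 - 10x^3 + (15/2)x^2 - (5/2)x + 5/16
image of x^6: 6x^5 - 15x^4 + 15x^3 - (15/2)x^2 + (15/8)x - 3/16
image of x^7: 7x^6 - 21x^5 + (105/4)x^4 - (35/2)x^3 + (105/16)x^2 - (21/16)x + 7/64
the matrix is upper triangular; its diagonal is (0, 0, 0, 0, 0, 0, 0, 0)
for a triangular matrix the eigenvalues are the diagonal entries, with algebraic multiplicity their repetition count

λ = 0 (multiplicity 8)


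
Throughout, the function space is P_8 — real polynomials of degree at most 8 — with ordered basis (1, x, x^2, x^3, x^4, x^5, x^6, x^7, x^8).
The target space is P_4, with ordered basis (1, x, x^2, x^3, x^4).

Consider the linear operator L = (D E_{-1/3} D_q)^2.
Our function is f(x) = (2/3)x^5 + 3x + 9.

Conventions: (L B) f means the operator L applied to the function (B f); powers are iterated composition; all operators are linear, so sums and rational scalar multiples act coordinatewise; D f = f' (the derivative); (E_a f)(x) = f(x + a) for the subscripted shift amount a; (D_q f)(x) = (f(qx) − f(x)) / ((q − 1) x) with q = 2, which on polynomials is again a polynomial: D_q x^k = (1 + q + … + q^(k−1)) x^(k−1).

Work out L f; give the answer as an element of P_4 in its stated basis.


D_q f = (62/3)x^4 + 3
E_{-1/3} D_q f = (62/3)x^4 - (248/9)x^3 + (124/9)x^2 - (248/81)x + 791/243
D E_{-1/3} D_q f = (248/3)x^3 - (248/3)x^2 + (248/9)x - 248/81
D_q (D E_{-1/3} D_q) f = (1736/3)x^2 - 248x + 248/9
E_{-1/3} D_q (D E_{-1/3} D_q) f = (1736/3)x^2 - (5704/9)x + 4712/27
D E_{-1/3} D_q (D E_{-1/3} D_q) f = (3472/3)x - 5704/9

the image equals g(x) = (3472/3)x - 5704/9


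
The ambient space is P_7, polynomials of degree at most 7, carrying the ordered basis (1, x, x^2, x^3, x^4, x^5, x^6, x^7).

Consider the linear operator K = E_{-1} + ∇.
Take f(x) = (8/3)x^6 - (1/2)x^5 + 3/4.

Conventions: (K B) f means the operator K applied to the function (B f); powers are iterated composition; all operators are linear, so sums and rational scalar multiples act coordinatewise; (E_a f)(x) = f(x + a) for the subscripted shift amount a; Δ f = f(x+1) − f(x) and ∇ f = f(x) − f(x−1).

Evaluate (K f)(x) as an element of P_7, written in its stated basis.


the result is g(x) = (8/3)x^6 - (1/2)x^5 + 3/4

E_{-1} f = (8/3)x^6 - (33/2)x^5 + (85/2)x^4 - (175/3)x^3 + 45x^2 - (37/2)x + 47/12
∇ f = 16x^5 - (85/2)x^4 + (175/3)x^3 - 45x^2 + (37/2)x - 19/6
(E_{-1} + ∇) f = (8/3)x^6 - (1/2)x^5 + 3/4


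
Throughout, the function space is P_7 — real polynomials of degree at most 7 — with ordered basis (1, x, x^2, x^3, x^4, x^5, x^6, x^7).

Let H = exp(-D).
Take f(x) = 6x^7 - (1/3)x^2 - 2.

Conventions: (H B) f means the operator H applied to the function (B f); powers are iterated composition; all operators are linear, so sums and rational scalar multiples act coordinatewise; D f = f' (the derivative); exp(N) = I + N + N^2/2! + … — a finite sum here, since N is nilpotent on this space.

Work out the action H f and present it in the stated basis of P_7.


the image equals g(x) = 6x^7 - 42x^6 + 126x^5 - 210x^4 + 210x^3 - (379/3)x^2 + (128/3)x - 25/3

order-1 term: -42x^6 + (2/3)x
order-2 term: 126x^5 - 1/3
order-3 term: -210x^4
order-4 term: 210x^3
order-5 term: -126x^2
order-6 term: 42x
order-7 term: -6
the series for exp(-D) f terminates at order 7
exp(-D) f = 6x^7 - 42x^6 + 126x^5 - 210x^4 + 210x^3 - (379/3)x^2 + (128/3)x - 25/3


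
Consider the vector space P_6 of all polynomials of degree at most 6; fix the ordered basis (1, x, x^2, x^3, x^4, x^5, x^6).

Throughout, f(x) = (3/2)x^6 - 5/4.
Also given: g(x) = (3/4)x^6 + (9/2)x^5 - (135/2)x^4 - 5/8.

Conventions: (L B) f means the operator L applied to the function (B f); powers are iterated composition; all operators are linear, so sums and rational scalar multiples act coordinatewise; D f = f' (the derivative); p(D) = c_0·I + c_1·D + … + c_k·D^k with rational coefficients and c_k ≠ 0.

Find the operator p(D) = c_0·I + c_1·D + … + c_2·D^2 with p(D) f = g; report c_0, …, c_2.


c_0 = 1/2, c_1 = 1/2, c_2 = -3/2

D^0 f = (3/2)x^6 - 5/4
D^1 f = 9x^5
D^2 f = 45x^4
matching coefficients of g against c_0 f + c_1 Df + … from the top degree down determines the c_i
solution: c_0 = 1/2, c_1 = 1/2, c_2 = -3/2


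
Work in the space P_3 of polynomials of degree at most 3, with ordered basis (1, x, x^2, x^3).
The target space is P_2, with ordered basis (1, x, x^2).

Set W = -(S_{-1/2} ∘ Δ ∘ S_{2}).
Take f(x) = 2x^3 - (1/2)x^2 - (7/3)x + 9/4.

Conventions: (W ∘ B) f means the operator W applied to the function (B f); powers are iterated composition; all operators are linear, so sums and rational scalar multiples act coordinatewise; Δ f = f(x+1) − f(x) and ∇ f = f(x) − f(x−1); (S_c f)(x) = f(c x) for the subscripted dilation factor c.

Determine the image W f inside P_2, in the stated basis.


the image equals g(x) = -12x^2 + 22x - 28/3

S_{2} f = 16x^3 - 2x^2 - (14/3)x + 9/4
Δ S_{2} f = 48x^2 + 44x + 28/3
S_{-1/2} Δ S_{2} f = 12x^2 - 22x + 28/3
(-(S_{-1/2} ∘ Δ ∘ S_{2})) f = -12x^2 + 22x - 28/3


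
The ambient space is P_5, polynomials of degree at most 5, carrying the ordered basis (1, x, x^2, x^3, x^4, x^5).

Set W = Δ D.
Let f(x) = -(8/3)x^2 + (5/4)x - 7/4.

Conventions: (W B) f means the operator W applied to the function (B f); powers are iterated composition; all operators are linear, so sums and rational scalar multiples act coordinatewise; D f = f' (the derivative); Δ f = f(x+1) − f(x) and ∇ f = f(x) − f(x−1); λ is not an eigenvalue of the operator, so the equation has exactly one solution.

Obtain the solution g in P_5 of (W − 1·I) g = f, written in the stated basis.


write g with unknown coordinates in the stated basis and equate coefficients in (W − 1·I) g = f
solving from the highest basis element down gives g = (8/3)x^2 - (5/4)x + 85/12
check: W g = 16/3
so W g − 1·g = -(8/3)x^2 + (5/4)x - 7/4 = f ✓

the result is g(x) = (8/3)x^2 - (5/4)x + 85/12


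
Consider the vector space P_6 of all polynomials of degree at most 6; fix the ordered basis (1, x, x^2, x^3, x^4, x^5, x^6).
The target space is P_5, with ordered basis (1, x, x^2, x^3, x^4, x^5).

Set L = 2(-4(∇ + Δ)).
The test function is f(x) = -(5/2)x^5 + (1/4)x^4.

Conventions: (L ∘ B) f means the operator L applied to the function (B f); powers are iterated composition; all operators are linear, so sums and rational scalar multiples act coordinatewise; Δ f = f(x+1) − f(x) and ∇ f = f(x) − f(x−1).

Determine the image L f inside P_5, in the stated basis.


∇ f = -(25/2)x^4 + 26x^3 - (53/2)x^2 + (27/2)x - 11/4
Δ f = -(25/2)x^4 - 24x^3 - (47/2)x^2 - (23/2)x - 9/4
(∇ + Δ) f = -25x^4 + 2x^3 - 50x^2 + 2x - 5
(-4(∇ + Δ)) f = 100x^4 - 8x^3 + 200x^2 - 8x + 20
(2(-4(∇ + Δ))) f = 200x^4 - 16x^3 + 400x^2 - 16x + 40

the image equals g(x) = 200x^4 - 16x^3 + 400x^2 - 16x + 40


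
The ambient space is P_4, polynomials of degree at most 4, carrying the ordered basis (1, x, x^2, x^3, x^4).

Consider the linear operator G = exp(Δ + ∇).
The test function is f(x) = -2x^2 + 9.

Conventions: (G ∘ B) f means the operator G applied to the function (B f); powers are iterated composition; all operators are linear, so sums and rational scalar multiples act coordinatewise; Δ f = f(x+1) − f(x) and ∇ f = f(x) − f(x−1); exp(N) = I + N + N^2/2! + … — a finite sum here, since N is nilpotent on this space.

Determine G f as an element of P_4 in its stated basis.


order-1 term: -8x
order-2 term: -8
the series for exp(Δ + ∇) f terminates at order 2
exp(Δ + ∇) f = -2x^2 - 8x + 1

the result is g(x) = -2x^2 - 8x + 1


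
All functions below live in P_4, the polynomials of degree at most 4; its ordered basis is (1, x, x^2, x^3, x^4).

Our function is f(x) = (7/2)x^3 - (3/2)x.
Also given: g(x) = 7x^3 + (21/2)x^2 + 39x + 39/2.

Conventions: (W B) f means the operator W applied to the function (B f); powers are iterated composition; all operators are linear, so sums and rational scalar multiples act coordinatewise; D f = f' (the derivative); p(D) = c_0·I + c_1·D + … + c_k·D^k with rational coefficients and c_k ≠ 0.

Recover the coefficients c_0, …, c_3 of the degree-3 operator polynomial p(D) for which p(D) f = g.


D^0 f = (7/2)x^3 - (3/2)x
D^1 f = (21/2)x^2 - 3/2
D^2 f = 21x
D^3 f = 21
matching coefficients of g against c_0 f + c_1 Df + … from the top degree down determines the c_i
solution: c_0 = 2, c_1 = 1, c_2 = 2, c_3 = 1

c_0 = 2, c_1 = 1, c_2 = 2, c_3 = 1


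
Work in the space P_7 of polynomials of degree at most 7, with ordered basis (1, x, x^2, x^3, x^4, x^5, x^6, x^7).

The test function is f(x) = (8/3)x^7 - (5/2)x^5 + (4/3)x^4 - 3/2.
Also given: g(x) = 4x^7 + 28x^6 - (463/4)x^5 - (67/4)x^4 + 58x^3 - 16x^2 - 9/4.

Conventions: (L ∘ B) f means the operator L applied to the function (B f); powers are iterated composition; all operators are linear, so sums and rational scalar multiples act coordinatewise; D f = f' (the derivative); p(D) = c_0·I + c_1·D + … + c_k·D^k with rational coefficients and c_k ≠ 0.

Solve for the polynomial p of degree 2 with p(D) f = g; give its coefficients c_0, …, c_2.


D^0 f = (8/3)x^7 - (5/2)x^5 + (4/3)x^4 - 3/2
D^1 f = (56/3)x^6 - (25/2)x^4 + (16/3)x^3
D^2 f = 112x^5 - 50x^3 + 16x^2
matching coefficients of g against c_0 f + c_1 Df + … from the top degree down determines the c_i
solution: c_0 = 3/2, c_1 = 3/2, c_2 = -1

p(D) = (3/2)·I + (3/2)·D − D^2, i.e. c_0 = 3/2, c_1 = 3/2, c_2 = -1


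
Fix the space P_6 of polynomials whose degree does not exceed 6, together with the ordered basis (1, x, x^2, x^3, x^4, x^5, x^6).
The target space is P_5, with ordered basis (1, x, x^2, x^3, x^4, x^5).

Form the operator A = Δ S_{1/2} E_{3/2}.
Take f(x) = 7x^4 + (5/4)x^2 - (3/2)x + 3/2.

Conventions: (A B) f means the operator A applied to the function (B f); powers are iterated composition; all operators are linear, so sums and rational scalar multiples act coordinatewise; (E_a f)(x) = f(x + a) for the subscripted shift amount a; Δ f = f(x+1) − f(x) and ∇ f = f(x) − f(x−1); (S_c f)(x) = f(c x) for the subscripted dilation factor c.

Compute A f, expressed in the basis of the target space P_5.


E_{3/2} f = 7x^4 + 42x^3 + (383/4)x^2 + (387/4)x + 75/2
S_{1/2} E_{3/2} f = (7/16)x^4 + (21/4)x^3 + (383/16)x^2 + (387/8)x + 75/2
Δ (S_{1/2} E_{3/2}) f = (7/4)x^3 + (147/8)x^2 + (523/8)x + 78

the image equals g(x) = (7/4)x^3 + (147/8)x^2 + (523/8)x + 78


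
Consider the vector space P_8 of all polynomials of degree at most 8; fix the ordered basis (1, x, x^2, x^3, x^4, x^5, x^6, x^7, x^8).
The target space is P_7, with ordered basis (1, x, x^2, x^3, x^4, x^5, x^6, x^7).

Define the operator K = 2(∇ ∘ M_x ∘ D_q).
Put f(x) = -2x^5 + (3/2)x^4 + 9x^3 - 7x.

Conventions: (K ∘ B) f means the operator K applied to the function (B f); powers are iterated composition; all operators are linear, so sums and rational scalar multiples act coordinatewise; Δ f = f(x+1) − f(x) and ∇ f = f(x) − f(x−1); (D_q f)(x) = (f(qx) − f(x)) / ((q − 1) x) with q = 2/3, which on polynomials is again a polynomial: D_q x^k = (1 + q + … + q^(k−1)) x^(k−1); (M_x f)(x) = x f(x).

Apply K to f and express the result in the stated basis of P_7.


the result is g(x) = -(4220/81)x^4 + (10780/81)x^3 - (2716/81)x^2 - (2674/81)x + 515/81

D_q f = -(422/81)x^4 + (65/18)x^3 + 19x^2 - 7
M_x D_q f = -(422/81)x^5 + (65/18)x^4 + 19x^3 - 7x
∇ M_x D_q f = -(2110/81)x^4 + (5390/81)x^3 - (1358/81)x^2 - (1337/81)x + 515/162
(2(∇ ∘ M_x ∘ D_q)) f = -(4220/81)x^4 + (10780/81)x^3 - (2716/81)x^2 - (2674/81)x + 515/81


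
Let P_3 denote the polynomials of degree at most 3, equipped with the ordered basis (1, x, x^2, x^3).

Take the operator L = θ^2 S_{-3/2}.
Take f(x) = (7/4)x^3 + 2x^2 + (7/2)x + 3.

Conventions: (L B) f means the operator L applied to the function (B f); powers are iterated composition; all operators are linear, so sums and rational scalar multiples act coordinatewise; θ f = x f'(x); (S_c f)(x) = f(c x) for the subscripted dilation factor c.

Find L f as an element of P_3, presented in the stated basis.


S_{-3/2} f = -(189/32)x^3 + (9/2)x^2 - (21/4)x + 3
θ S_{-3/2} f = -(567/32)x^3 + 9x^2 - (21/4)x
θ θ S_{-3/2} f = -(1701/32)x^3 + 18x^2 - (21/4)x

the image equals g(x) = -(1701/32)x^3 + 18x^2 - (21/4)x


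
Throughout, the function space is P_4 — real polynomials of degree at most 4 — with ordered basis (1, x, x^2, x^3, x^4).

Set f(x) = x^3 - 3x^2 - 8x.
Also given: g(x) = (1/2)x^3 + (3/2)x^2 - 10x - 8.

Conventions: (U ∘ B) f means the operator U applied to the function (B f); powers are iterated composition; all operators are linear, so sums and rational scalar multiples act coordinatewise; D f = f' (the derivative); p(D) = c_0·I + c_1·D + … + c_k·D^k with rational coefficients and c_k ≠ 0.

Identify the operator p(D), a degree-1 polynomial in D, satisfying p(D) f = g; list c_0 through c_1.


c_0 = 1/2, c_1 = 1

D^0 f = x^3 - 3x^2 - 8x
D^1 f = 3x^2 - 6x - 8
matching coefficients of g against c_0 f + c_1 Df + … from the top degree down determines the c_i
solution: c_0 = 1/2, c_1 = 1


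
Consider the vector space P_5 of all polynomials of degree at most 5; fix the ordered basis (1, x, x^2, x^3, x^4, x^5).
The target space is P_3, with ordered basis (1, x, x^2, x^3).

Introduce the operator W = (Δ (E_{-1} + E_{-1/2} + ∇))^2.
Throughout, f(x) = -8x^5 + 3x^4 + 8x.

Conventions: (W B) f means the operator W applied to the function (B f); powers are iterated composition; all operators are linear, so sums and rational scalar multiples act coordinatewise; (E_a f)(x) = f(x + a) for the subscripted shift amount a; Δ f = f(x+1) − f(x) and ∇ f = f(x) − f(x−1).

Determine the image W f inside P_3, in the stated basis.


E_{-1} f = -8x^5 + 43x^4 - 92x^3 + 98x^2 - 44x + 3
E_{-1/2} f = -8x^5 + 23x^4 - 26x^3 + (29/2)x^2 + 4x - 57/16
∇ f = -40x^4 + 92x^3 - 98x^2 + 52x - 3
(E_{-1} + E_{-1/2} + ∇) f = -16x^5 + 26x^4 - 26x^3 + (29/2)x^2 + 12x - 57/16
Δ (E_{-1} + E_{-1/2} + ∇) f = -80x^4 - 56x^3 - 82x^2 - 25x + 21/2
E_{-1} (Δ (E_{-1} + E_{-1/2} + ∇)) f = -80x^4 + 264x^3 - 394x^2 + 291x - 141/2
E_{-1/2} (Δ (E_{-1} + E_{-1/2} + ∇)) f = -80x^4 + 104x^3 - 118x^2 + 55x + 9/2
∇ (Δ (E_{-1} + E_{-1/2} + ∇)) f = -320x^3 + 312x^2 - 316x + 81
(E_{-1} + E_{-1/2} + ∇) (Δ (E_{-1} + E_{-1/2} + ∇)) f = -160x^4 + 48x^3 - 200x^2 + 30x + 15
Δ (E_{-1} + E_{-1/2} + ∇) (Δ (E_{-1} + E_{-1/2} + ∇)) f = -640x^3 - 816x^2 - 896x - 282

the result is g(x) = -640x^3 - 816x^2 - 896x - 282


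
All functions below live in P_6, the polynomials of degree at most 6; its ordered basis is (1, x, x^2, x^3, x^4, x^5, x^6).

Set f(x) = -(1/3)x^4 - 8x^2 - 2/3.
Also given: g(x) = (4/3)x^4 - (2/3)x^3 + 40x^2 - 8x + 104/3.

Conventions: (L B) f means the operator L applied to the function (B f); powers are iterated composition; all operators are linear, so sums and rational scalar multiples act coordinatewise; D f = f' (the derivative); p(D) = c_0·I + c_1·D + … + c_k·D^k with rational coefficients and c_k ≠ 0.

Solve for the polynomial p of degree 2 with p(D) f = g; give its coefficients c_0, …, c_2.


p(D) = -4·I + (1/2)·D − 2·D^2, i.e. c_0 = -4, c_1 = 1/2, c_2 = -2

D^0 f = -(1/3)x^4 - 8x^2 - 2/3
D^1 f = -(4/3)x^3 - 16x
D^2 f = -4x^2 - 16
matching coefficients of g against c_0 f + c_1 Df + … from the top degree down determines the c_i
solution: c_0 = -4, c_1 = 1/2, c_2 = -2


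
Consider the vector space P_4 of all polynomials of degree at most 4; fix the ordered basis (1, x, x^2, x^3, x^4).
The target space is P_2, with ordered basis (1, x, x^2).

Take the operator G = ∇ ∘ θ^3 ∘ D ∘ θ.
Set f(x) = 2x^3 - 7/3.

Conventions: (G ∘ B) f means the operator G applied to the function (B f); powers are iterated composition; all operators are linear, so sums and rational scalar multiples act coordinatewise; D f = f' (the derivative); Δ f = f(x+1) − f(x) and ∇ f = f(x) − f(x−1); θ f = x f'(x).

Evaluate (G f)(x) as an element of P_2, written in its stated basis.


g(x) = 288x - 144

θ f = 6x^3
D θ f = 18x^2
θ (D ∘ θ) f = 36x^2
θ θ (D ∘ θ) f = 72x^2
θ θ θ (D ∘ θ) f = 144x^2
∇ θ^3 (D ∘ θ) f = 288x - 144


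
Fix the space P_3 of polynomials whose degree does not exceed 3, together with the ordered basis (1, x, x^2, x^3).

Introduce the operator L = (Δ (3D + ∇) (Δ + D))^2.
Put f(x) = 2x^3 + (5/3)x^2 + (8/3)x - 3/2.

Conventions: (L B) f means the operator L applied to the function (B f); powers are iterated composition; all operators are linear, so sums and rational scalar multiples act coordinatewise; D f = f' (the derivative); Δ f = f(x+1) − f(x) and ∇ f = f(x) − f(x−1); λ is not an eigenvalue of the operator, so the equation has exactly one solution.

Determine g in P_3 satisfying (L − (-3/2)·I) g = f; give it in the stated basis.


write g with unknown coordinates in the stated basis and equate coefficients in (L − (-3/2)·I) g = f
solving from the highest basis element down gives g = (4/3)x^3 + (10/9)x^2 + (16/9)x - 1
check: L g = 0
so L g − (-3/2)·g = 2x^3 + (5/3)x^2 + (8/3)x - 3/2 = f ✓

the image equals g(x) = (4/3)x^3 + (10/9)x^2 + (16/9)x - 1


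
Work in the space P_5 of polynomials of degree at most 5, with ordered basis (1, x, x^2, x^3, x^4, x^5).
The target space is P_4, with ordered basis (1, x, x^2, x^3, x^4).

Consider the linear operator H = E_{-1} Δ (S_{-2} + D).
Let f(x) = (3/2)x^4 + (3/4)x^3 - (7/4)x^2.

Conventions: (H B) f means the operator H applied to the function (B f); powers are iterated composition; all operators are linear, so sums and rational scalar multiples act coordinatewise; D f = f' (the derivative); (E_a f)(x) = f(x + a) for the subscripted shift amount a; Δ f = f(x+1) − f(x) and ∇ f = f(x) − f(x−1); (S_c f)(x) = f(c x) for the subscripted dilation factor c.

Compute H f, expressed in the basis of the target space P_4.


g(x) = 96x^3 - 144x^2 + (173/2)x - 91/4

S_{-2} f = 24x^4 - 6x^3 - 7x^2
D f = 6x^3 + (9/4)x^2 - (7/2)x
(S_{-2} + D) f = 24x^4 - (19/4)x^2 - (7/2)x
Δ (S_{-2} + D) f = 96x^3 + 144x^2 + (173/2)x + 63/4
E_{-1} (Δ (S_{-2} + D)) f = 96x^3 - 144x^2 + (173/2)x - 91/4


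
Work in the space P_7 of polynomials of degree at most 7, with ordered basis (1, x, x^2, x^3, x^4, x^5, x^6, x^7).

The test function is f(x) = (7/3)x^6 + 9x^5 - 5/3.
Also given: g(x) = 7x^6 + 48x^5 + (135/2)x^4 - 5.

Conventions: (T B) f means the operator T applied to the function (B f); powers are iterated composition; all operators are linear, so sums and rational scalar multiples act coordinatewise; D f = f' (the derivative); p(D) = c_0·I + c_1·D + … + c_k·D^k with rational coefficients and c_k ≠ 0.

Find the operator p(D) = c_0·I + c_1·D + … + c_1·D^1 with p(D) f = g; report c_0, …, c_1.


D^0 f = (7/3)x^6 + 9x^5 - 5/3
D^1 f = 14x^5 + 45x^4
matching coefficients of g against c_0 f + c_1 Df + … from the top degree down determines the c_i
solution: c_0 = 3, c_1 = 3/2

p(D) = 3·I + (3/2)·D, i.e. c_0 = 3, c_1 = 3/2


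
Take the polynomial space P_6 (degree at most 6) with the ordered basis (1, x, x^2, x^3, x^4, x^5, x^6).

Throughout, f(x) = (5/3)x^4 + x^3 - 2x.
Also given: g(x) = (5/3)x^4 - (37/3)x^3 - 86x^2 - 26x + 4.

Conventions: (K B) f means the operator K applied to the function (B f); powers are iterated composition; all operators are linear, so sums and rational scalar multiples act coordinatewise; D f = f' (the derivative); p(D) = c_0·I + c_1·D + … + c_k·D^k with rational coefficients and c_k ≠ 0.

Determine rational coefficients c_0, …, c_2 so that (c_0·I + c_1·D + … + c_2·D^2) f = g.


D^0 f = (5/3)x^4 + x^3 - 2x
D^1 f = (20/3)x^3 + 3x^2 - 2
D^2 f = 20x^2 + 6x
matching coefficients of g against c_0 f + c_1 Df + … from the top degree down determines the c_i
solution: c_0 = 1, c_1 = -2, c_2 = -4

p(D) = I − 2·D − 4·D^2, i.e. c_0 = 1, c_1 = -2, c_2 = -4


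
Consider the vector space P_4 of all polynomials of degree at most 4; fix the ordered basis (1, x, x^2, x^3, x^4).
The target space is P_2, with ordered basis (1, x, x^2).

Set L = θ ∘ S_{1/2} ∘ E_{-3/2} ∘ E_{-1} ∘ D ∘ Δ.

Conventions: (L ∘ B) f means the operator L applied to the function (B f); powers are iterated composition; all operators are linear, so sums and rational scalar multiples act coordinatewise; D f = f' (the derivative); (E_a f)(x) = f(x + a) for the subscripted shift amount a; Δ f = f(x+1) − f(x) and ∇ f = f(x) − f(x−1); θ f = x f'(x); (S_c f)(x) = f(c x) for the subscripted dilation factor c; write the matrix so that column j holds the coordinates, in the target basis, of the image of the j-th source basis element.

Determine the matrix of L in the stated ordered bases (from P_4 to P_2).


image of 1: 0
image of x: 0
image of x^2: 0
image of x^3: 3x
image of x^4: 6x^2 - 24x
each image's coordinates form column j of the matrix

the matrix is [[0, 0, 0, 0, 0]; [0, 0, 0, 3, -24]; [0, 0, 0, 0, 6]] (rows listed top to bottom)
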